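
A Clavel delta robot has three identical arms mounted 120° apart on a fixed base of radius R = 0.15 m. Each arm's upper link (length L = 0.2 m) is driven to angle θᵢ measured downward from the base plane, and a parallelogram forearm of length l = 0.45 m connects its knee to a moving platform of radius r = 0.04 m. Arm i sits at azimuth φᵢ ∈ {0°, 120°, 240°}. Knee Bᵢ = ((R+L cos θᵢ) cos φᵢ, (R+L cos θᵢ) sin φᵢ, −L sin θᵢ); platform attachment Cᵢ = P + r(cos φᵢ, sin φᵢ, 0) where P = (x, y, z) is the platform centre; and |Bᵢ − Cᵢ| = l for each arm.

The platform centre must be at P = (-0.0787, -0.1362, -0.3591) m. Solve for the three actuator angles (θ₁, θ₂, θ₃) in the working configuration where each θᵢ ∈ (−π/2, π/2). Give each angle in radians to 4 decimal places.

φ1=0.0° → target in arm frame (-0.0787, -0.1362)
  e−x'=0.1887;  (l²−L²−(e−x')²−y'²−z²)/2L = -0.0515
  √(A²+B²)=0.4057;  θ1 = -1.0870+1.6982 ≈ 0.6112
φ2=120.0° → target in arm frame (-0.0786, 0.1363)
  e−x'=0.1886;  (l²−L²−(e−x')²−y'²−z²)/2L = -0.0515
  θ2 = atan2(B,A) + arccos(C/0.4056) = 0.6109
φ3=240.0° → target in arm frame (0.1573, -0.0001)
  A=-0.0473, B=-0.3591, C=(l²−L²−A²−y'²−z²)/(2L)=0.0783
  θ3 = atan2(B,A) + arccos(C/0.3622) = -0.3488

θ₁ = 0.6112, θ₂ = 0.6109, θ₃ = -0.3488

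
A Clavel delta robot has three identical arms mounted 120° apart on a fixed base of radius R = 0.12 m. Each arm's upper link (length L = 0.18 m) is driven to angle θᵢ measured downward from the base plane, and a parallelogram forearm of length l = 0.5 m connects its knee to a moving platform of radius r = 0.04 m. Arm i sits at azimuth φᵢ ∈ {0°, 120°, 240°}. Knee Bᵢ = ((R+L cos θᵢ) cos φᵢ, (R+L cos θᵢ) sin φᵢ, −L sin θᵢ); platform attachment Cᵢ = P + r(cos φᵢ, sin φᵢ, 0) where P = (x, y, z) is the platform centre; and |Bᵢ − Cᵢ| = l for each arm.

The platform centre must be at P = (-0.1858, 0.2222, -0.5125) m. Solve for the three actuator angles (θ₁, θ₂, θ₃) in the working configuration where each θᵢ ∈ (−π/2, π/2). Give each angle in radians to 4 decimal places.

θ₁ = 1.3962, θ₂ = 0.0872, θ₃ = 1.2218

arm 1 (φ=0.0°): x'=-0.1858, y'=0.2222
  A=0.2658, B=-0.5125, C=(l²−L²−A²−y'²−z²)/(2L)=-0.4586
  √(A²+B²)=0.5773;  θ1 = -1.0924+2.4886 ≈ 1.3962
rotate P by −φ2: (0.2853, 0.0498, -0.5125)
  A cos θ + B sin θ = C:  -0.2053·cos θ + -0.5125·sin θ = -0.2492
  γ=atan2(-0.5125,-0.2053)=-1.9519;  ψ=arccos(-0.4513)=2.0390;  θ2=γ+ψ≈0.0872
rotate P by −φ3: (-0.0995, -0.2720, -0.5125)
  e−x'=0.1795;  (l²−L²−(e−x')²−y'²−z²)/2L = -0.4202
  √(A²+B²)=0.5430;  θ3 = -1.2339+2.4556 ≈ 1.2218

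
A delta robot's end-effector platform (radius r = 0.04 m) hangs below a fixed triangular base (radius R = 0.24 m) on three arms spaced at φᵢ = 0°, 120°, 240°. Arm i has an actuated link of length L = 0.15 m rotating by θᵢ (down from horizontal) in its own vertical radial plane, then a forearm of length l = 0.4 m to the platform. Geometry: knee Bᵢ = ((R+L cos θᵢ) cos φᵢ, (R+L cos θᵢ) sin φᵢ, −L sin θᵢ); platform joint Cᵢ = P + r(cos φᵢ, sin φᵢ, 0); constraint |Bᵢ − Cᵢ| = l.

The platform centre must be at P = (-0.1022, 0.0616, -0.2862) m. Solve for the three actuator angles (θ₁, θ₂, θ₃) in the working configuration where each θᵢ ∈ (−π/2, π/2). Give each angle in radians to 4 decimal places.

θ₁ = 1.1347, θ₂ = -0.1744, θ₃ = 0.6109

φ1=0.0° → target in arm frame (-0.1022, 0.0616)
  e−x'=0.3022;  (l²−L²−(e−x')²−y'²−z²)/2L = -0.1318
  √(A²+B²)=0.4162;  θ1 = -0.7582+1.8929 ≈ 1.1347
φ2=120.0° → target in arm frame (0.1044, 0.0577)
  A=0.0956, B=-0.2862, C=(l²−L²−A²−y'²−z²)/(2L)=0.1438
  θ2 = atan2(B,A) + arccos(C/0.3017) = -0.1744
φ3=240.0° → target in arm frame (-0.0022, -0.1193)
  e−x'=0.2022;  (l²−L²−(e−x')²−y'²−z²)/2L = 0.0015
  γ=atan2(-0.2862,0.2022)=-0.9556;  ψ=arccos(0.0043)=1.5665;  θ3=γ+ψ≈0.6109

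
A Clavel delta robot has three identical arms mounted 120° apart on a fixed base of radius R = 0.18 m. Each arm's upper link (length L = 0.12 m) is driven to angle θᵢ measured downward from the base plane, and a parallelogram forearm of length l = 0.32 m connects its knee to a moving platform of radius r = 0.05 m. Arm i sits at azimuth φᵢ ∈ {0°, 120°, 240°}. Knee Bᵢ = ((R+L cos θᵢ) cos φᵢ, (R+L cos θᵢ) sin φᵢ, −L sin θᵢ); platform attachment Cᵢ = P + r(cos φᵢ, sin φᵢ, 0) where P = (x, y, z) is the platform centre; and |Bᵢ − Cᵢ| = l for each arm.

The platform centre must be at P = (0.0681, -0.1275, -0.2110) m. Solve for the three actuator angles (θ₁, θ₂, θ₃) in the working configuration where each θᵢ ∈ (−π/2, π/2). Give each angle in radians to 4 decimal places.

arm 1 (φ=0.0°): x'=0.0681, y'=-0.1275
  A=0.0619, B=-0.2110, C=(l²−L²−A²−y'²−z²)/(2L)=0.0975
  θ1 = atan2(B,A) + arccos(C/0.2199) = -0.1738
rotate P by −φ2: (-0.1445, 0.0048, -0.2110)
  A=0.2745, B=-0.2110, C=(l²−L²−A²−y'²−z²)/(2L)=-0.1328
  √(A²+B²)=0.3462;  θ2 = -0.6554+1.9645 ≈ 1.3091
arm 3 (φ=240.0°): x'=0.0764, y'=0.1227
  A=0.0536, B=-0.2110, C=(l²−L²−A²−y'²−z²)/(2L)=0.1064
  √(A²+B²)=0.2177;  θ3 = -1.3219+1.0601 ≈ -0.2618

θ₁ = -0.1738, θ₂ = 1.3091, θ₃ = -0.2618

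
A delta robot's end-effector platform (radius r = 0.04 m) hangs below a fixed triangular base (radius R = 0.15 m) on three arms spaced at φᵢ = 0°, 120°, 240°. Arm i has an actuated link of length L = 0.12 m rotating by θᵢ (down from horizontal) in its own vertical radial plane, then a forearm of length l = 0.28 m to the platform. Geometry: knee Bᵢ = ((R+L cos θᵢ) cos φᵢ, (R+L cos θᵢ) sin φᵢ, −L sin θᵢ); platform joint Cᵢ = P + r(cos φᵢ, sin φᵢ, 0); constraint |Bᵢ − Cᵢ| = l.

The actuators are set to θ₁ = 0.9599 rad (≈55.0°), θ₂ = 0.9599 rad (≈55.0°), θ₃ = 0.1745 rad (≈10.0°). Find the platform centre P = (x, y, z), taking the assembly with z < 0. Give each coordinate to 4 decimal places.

centre 1 = (0.1788·cos0.0°, 0.1788·sin0.0°, -0.0983) = (0.1788, 0.0000, -0.0983)
φ2=120.0°: virtual centre (-0.0894, 0.1549, -0.0983), radius l
arm 3 at φ=240.0°: e+L cos θ3 = 0.2282;  centre 3 = (-0.1141, -0.1976, -0.0208)
eliminate P² terms by subtracting sphere 1 from 2 and 3
linear system: -0.5365x+0.3097y = 0.0000−0.0000z; -0.5858x+-0.3952y = 0.0109−0.1549z
det = 0.3935;  x = -0.0085+0.1220z,  y = -0.0148+0.2112z
sphere 1 gives Az²+Bz+C=0 with A=1.0595, B=0.1446, C=-0.0334;  B²−4AC=0.1625;  roots -0.2585, 0.1220;  negative root z = -0.2585
x = -0.0401, y = -0.0694

(-0.0401, -0.0694, -0.2585)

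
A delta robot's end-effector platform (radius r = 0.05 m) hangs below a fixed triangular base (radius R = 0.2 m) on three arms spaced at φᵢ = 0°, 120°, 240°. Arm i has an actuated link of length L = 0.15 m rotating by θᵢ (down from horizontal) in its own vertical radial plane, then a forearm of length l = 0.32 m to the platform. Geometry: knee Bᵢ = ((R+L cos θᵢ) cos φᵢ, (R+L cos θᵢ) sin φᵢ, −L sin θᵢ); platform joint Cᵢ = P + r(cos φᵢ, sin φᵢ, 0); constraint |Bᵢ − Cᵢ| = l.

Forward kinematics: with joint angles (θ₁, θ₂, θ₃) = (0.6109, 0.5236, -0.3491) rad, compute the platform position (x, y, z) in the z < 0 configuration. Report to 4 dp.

(-0.0336, -0.0454, -0.1660)

S1 = (0.2729·cos0.0°, 0.2729·sin0.0°, -0.0860) = (0.2729, 0.0000, -0.0860)
φ2=120.0°: virtual centre (-0.1400, 0.2424, -0.0750), radius l
arm 3 at φ=240.0°: ρ3 = 0.2910;  S3 = (-0.1455, -0.2520, 0.0513)
eliminate P² terms by subtracting sphere 1 from 2 and 3
plane₁₂: -0.8256x+0.4848y+0.0221z = 0.0021
det = 0.8217;  x = -0.0045+0.1756z,  y = -0.0033+0.2535z
quadratic in z: (1.0951)z²+(0.0730)z+(-0.0181)=0, √Δ=0.2905 → z ∈ {-0.1660, 0.0993}; z = -0.1660 (taking z<0)
x = -0.0336, y = -0.0454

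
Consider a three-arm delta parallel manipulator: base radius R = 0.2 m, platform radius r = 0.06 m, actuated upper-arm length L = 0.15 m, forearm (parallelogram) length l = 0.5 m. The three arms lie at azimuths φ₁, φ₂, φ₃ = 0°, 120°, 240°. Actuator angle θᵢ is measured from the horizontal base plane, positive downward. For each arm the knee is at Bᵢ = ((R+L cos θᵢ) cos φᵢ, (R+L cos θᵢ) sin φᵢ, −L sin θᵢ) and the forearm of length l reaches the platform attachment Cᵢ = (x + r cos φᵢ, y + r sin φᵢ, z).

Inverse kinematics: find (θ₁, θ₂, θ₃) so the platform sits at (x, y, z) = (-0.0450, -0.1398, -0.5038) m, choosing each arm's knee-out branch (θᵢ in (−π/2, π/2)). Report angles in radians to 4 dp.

arm 1 (φ=0.0°): x'=-0.0450, y'=-0.1398
  e−x'=0.1850;  (l²−L²−(e−x')²−y'²−z²)/2L = -0.2669
  θ1 = atan2(B,A) + arccos(C/0.5367) = 0.8725
φ2=120.0° → target in arm frame (-0.0986, 0.1089)
  e−x'=0.2386;  (l²−L²−(e−x')²−y'²−z²)/2L = -0.3169
  √(A²+B²)=0.5574;  θ2 = -1.1285+2.1756 ≈ 1.0470
rotate P by −φ3: (0.1436, 0.0309, -0.5038)
  e−x'=-0.0036;  (l²−L²−(e−x')²−y'²−z²)/2L = -0.0909
  √(A²+B²)=0.5038;  θ3 = -1.5779+1.7523 ≈ 0.1744

θ₁ = 0.8725, θ₂ = 1.0470, θ₃ = 0.1744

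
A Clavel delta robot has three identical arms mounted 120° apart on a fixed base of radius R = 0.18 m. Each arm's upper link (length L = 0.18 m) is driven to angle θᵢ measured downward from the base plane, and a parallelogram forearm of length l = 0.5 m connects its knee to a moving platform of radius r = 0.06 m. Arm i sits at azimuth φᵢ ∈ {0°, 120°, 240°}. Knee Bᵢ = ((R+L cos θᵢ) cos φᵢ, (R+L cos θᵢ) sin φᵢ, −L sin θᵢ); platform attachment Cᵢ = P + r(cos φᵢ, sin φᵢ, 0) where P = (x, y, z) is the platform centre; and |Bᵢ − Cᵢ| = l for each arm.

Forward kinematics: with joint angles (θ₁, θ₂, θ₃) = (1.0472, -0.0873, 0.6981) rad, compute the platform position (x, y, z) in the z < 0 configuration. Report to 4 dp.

φ1=0.0°: virtual centre (0.2100, 0.0000, -0.1559), radius l
O2 = (0.2993·cos120.0°, 0.2993·sin120.0°, 0.0157) = (-0.1497, 0.2592, 0.0157)
φ3=240.0°: virtual centre (-0.1289, -0.2233, -0.1157), radius l
|O₂|²−|O₁|² = 0.0214;  |O₃|²−|O₁|² = 0.0115
linear system: -0.7193x+0.5184y = 0.0214−0.3432z; -0.6779x+-0.4467y = 0.0115−0.0804z
Cramer: x(z) = -0.0231+0.2898z;  y(z) = 0.0093-0.2598z
into |P−O₁|² = l²: 1.1515z² + 0.1718z + -0.1713 = 0;  Δ = 0.8185;  z = -0.4674 or 0.3182 → z<0 root = -0.4674
x = -0.1585, y = 0.1308

(-0.1585, 0.1308, -0.4674)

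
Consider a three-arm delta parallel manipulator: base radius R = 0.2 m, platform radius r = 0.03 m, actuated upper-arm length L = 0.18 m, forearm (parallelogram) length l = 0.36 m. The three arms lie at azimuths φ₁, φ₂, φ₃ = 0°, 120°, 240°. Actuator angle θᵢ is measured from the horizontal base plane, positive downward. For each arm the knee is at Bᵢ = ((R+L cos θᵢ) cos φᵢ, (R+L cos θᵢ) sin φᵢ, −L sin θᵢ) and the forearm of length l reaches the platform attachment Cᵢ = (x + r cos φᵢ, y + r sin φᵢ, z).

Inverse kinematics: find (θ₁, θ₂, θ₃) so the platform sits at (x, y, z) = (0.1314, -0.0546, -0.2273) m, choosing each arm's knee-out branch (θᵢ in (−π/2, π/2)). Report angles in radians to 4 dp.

θ₁ = -0.3493, θ₂ = 1.2215, θ₃ = 0.7852

φ1=0.0° → target in arm frame (0.1314, -0.0546)
  A cos θ + B sin θ = C:  0.0386·cos θ + -0.2273·sin θ = 0.1141
  √(A²+B²)=0.2306;  θ1 = -1.4026+1.0533 ≈ -0.3493
φ2=120.0° → target in arm frame (-0.1130, -0.0865)
  e−x'=0.2830;  (l²−L²−(e−x')²−y'²−z²)/2L = -0.1167
  √(A²+B²)=0.3630;  θ2 = -0.6767+1.8983 ≈ 1.2215
φ3=240.0° → target in arm frame (-0.0184, 0.1411)
  A cos θ + B sin θ = C:  0.1884·cos θ + -0.2273·sin θ = -0.0274
  √(A²+B²)=0.2952;  θ3 = -0.8787+1.6638 ≈ 0.7852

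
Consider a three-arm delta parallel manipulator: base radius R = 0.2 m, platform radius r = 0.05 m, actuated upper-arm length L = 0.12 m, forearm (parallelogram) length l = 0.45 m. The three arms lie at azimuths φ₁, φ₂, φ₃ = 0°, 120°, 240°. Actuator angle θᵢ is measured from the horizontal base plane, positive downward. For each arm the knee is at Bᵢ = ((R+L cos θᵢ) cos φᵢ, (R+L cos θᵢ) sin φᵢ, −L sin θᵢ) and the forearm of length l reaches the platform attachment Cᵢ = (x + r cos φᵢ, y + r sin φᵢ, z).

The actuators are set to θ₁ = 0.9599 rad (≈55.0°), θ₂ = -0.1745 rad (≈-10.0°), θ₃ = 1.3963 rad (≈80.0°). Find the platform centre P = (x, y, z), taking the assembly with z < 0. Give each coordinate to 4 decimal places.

arm 1 at φ=0.0°: e+L cos θ1 = 0.2188;  O1 = (0.2188, 0.0000, -0.0983)
arm 2 at φ=120.0°: e+L cos θ2 = 0.2682;  O2 = (-0.1341, 0.2322, 0.0208)
arm 3 at φ=240.0°: e+L cos θ3 = 0.1708;  O3 = (-0.0854, -0.1479, -0.1182)
subtract pairs → two planes through P
[-0.7058 0.4645 0.2383]·P = 0.0148;  [-0.6085 -0.2959 -0.0398]·P = -0.0144
det = 0.4915;  x = 0.0047+0.1059z,  y = 0.0390+-0.3521z
into |P−O₁|² = l²: 1.1352z² + 0.1238z + -0.1455 = 0;  Δ = 0.6758;  z = -0.4166 or 0.3076 → z<0 root = -0.4166
x = -0.0394, y = 0.1857

(-0.0394, 0.1857, -0.4166)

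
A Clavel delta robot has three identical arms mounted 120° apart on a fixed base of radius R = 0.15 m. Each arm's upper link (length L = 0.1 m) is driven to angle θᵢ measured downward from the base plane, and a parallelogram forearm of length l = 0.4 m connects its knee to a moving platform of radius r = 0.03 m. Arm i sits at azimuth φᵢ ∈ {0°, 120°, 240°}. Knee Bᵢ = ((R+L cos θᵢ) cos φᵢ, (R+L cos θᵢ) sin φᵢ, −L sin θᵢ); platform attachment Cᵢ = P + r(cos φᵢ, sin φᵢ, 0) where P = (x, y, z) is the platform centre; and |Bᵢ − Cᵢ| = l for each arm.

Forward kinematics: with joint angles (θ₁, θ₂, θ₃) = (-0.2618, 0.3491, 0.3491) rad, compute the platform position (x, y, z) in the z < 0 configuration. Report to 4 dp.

φ1=0.0°: virtual centre (0.2166, 0.0000, 0.0259), radius l
arm 2 at φ=120.0°: (R−r)+L cos θ2 = 0.2140;  O2 = (-0.1070, 0.1853, -0.0342)
arm 3 at φ=240.0°: (R−r)+L cos θ3 = 0.2140;  O3 = (-0.1070, -0.1853, -0.0342)
subtract pairs → two planes through P
linear system: -0.6472x+0.3706y = -0.0006−-0.1202z; -0.6472x+-0.3706y = -0.0006−-0.1202z
Cramer: x(z) = 0.0010-0.1857z;  y(z) = 0.0000+0.0000z
quadratic in z: (1.0345)z²+(0.0283)z+(-0.1128)=0, √Δ=0.6839 → z ∈ {-0.3442, 0.3169}; z = -0.3442 (taking z<0)
x = 0.0649, y = 0.0000

(0.0649, 0.0000, -0.3442)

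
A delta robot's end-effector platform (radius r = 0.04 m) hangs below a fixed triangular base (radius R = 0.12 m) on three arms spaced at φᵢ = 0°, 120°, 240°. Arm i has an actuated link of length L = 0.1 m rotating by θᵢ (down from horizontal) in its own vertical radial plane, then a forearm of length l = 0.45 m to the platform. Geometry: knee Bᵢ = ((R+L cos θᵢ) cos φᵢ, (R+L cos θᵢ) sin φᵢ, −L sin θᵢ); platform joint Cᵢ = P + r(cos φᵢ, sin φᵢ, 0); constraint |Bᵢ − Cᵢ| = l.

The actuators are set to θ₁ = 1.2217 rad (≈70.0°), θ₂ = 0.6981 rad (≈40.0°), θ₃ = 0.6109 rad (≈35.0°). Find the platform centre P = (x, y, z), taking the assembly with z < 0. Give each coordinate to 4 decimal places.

(-0.1020, -0.0128, -0.4884)

S1 = (0.1142·cos0.0°, 0.1142·sin0.0°, -0.0940) = (0.1142, 0.0000, -0.0940)
S2 = (0.1566·cos120.0°, 0.1566·sin120.0°, -0.0643) = (-0.0783, 0.1356, -0.0643)
arm 3 at φ=240.0°: e+L cos θ3 = 0.1619;  S3 = (-0.0810, -0.1402, -0.0574)
|S₂|²−|S₁|² = 0.0068;  |S₃|²−|S₁|² = 0.0076
plane₁₂: -0.3850x+0.2713y+0.0594z = 0.0068
det = 0.2138;  x = -0.0186+0.1707z,  y = -0.0014+0.0234z
quadratic in z: (1.0297)z²+(0.1425)z+(-0.1760)=0, √Δ=0.8634 → z ∈ {-0.4884, 0.3500}; z = -0.4884 (taking z<0)
x = -0.1020, y = -0.0128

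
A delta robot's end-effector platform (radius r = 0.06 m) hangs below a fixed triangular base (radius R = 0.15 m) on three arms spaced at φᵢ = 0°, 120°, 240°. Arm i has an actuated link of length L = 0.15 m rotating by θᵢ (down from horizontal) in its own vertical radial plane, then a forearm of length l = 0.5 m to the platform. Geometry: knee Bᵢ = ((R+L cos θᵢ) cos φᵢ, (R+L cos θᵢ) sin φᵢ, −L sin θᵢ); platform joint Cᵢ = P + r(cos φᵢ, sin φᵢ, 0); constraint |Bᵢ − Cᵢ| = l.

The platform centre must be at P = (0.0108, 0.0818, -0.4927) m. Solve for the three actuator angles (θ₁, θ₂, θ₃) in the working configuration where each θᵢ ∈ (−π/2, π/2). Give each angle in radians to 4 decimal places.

θ₁ = 0.3490, θ₂ = 0.1743, θ₃ = 0.6106

φ1=0.0° → target in arm frame (0.0108, 0.0818)
  A cos θ + B sin θ = C:  0.0792·cos θ + -0.4927·sin θ = -0.0941
  √(A²+B²)=0.4990;  θ1 = -1.4114+1.7604 ≈ 0.3490
arm 2 (φ=120.0°): x'=0.0654, y'=-0.0503
  A cos θ + B sin θ = C:  0.0246·cos θ + -0.4927·sin θ = -0.0613
  γ=atan2(-0.4927,0.0246)=-1.5210;  ψ=arccos(-0.1242)=1.6953;  θ2=γ+ψ≈0.1743
φ3=240.0° → target in arm frame (-0.0762, -0.0315)
  e−x'=0.1662;  (l²−L²−(e−x')²−y'²−z²)/2L = -0.1463
  √(A²+B²)=0.5200;  θ3 = -1.2454+1.8560 ≈ 0.6106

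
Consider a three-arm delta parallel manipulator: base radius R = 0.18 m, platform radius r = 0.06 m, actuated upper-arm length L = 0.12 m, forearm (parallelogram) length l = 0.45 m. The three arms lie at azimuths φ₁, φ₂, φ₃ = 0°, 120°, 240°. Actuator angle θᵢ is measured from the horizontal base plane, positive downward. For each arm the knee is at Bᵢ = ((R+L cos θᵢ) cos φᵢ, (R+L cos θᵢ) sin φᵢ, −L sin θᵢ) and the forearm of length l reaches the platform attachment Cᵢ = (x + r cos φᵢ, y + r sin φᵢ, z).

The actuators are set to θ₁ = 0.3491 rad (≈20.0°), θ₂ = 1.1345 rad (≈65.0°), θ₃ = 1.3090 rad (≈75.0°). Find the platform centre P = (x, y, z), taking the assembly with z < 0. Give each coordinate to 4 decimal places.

arm 1 at φ=0.0°: (R−r)+L cos θ1 = 0.2328;  O1 = (0.2328, 0.0000, -0.0410)
arm 2 at φ=120.0°: (R−r)+L cos θ2 = 0.1707;  O2 = (-0.0854, 0.1478, -0.1088)
O3 = (0.1511·cos240.0°, 0.1511·sin240.0°, -0.1159) = (-0.0755, -0.1308, -0.1159)
|O₂|²−|O₁|² = -0.0149;  |O₃|²−|O₁|² = -0.0196
linear system: -0.6362x+0.2957y = -0.0149−-0.1354z; -0.6166x+-0.2616y = -0.0196−-0.1497z
det = 0.3488;  x = 0.0278+-0.2285z,  y = 0.0094+-0.0337z
quadratic in z: (1.0534)z²+(0.1751)z+(-0.1587)=0, √Δ=0.8363 → z ∈ {-0.4801, 0.3138}; z = -0.4801 (taking z<0)
x = 0.1375, y = 0.0256

(0.1375, 0.0256, -0.4801)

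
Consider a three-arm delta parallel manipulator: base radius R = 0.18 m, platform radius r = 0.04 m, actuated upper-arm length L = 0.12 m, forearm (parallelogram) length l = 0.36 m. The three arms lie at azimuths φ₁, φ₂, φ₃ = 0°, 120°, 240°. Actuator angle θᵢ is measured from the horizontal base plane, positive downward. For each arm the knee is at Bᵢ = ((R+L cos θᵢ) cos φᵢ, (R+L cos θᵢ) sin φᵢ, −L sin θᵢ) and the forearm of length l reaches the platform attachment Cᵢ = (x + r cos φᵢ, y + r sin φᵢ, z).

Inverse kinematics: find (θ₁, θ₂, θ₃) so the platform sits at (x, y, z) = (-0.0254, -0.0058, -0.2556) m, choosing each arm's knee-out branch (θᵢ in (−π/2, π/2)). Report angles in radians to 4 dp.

φ1=0.0° → target in arm frame (-0.0254, -0.0058)
  e−x'=0.1654;  (l²−L²−(e−x')²−y'²−z²)/2L = 0.0937
  γ=atan2(-0.2556,0.1654)=-0.9965;  ψ=arccos(0.3076)=1.2581;  θ1=γ+ψ≈0.2616
arm 2 (φ=120.0°): x'=0.0077, y'=0.0249
  e−x'=0.1323;  (l²−L²−(e−x')²−y'²−z²)/2L = 0.1322
  θ2 = atan2(B,A) + arccos(C/0.2878) = 0.0003
arm 3 (φ=240.0°): x'=0.0177, y'=-0.0191
  A cos θ + B sin θ = C:  0.1223·cos θ + -0.2556·sin θ = 0.1440
  θ3 = atan2(B,A) + arccos(C/0.2833) = -0.0868

θ₁ = 0.2616, θ₂ = 0.0003, θ₃ = -0.0868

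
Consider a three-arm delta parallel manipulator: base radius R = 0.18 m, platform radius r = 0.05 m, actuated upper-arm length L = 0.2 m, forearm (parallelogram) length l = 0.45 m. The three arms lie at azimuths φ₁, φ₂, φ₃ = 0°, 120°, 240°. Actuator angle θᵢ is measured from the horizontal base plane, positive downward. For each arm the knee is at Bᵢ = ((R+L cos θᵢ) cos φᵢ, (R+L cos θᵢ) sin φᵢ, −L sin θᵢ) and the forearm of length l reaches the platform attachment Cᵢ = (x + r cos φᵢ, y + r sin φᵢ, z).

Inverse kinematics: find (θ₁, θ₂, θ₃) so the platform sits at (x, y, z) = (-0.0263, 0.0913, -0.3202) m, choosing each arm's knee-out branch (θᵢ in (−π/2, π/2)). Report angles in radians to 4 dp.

φ1=0.0° → target in arm frame (-0.0263, 0.0913)
  A cos θ + B sin θ = C:  0.1563·cos θ + -0.3202·sin θ = 0.0680
  θ1 = atan2(B,A) + arccos(C/0.3563) = 0.2620
rotate P by −φ2: (0.0922, -0.0229, -0.3202)
  e−x'=0.0378;  (l²−L²−(e−x')²−y'²−z²)/2L = 0.1451
  θ2 = atan2(B,A) + arccos(C/0.3224) = -0.3492
arm 3 (φ=240.0°): x'=-0.0659, y'=-0.0684
  A cos θ + B sin θ = C:  0.1959·cos θ + -0.3202·sin θ = 0.0423
  γ=atan2(-0.3202,0.1959)=-1.0217;  ψ=arccos(0.1126)=1.4580;  θ3=γ+ψ≈0.4363

θ₁ = 0.2620, θ₂ = -0.3492, θ₃ = 0.4363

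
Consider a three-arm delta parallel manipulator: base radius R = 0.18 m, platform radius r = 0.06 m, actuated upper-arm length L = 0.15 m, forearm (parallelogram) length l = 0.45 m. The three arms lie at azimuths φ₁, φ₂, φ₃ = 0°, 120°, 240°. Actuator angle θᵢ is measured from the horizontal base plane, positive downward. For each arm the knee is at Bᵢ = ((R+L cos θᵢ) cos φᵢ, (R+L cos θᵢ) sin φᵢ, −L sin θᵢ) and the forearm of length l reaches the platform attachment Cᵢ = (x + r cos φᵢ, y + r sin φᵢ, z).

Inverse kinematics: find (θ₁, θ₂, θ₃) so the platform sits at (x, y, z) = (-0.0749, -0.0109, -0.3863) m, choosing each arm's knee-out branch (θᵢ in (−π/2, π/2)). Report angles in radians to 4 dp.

rotate P by −φ1: (-0.0749, -0.0109, -0.3863)
  A cos θ + B sin θ = C:  0.1949·cos θ + -0.3863·sin θ = -0.0244
  γ=atan2(-0.3863,0.1949)=-1.1035;  ψ=arccos(-0.0565)=1.6273;  θ1=γ+ψ≈0.5238
rotate P by −φ2: (0.0280, 0.0703, -0.3863)
  A=0.0920, B=-0.3863, C=(l²−L²−A²−y'²−z²)/(2L)=0.0579
  θ2 = atan2(B,A) + arccos(C/0.3971) = 0.0875
arm 3 (φ=240.0°): x'=0.0469, y'=-0.0594
  e−x'=0.0731;  (l²−L²−(e−x')²−y'²−z²)/2L = 0.0730
  θ3 = atan2(B,A) + arccos(C/0.3932) = 0.0003

θ₁ = 0.5238, θ₂ = 0.0875, θ₃ = 0.0003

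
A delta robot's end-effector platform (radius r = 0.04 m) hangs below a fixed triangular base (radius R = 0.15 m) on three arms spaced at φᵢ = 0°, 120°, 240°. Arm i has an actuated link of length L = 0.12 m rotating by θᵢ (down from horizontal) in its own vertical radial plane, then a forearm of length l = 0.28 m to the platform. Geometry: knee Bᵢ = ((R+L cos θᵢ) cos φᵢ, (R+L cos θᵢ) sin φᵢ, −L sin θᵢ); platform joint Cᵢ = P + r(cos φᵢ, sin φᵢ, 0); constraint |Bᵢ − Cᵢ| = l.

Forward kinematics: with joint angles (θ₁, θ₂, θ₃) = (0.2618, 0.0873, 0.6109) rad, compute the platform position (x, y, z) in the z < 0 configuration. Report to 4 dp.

(0.0085, 0.0377, -0.2035)

φ1=0.0°: virtual centre (0.2259, 0.0000, -0.0311), radius l
S2 = (0.2295·cos120.0°, 0.2295·sin120.0°, -0.0105) = (-0.1148, 0.1988, -0.0105)
arm 3 at φ=240.0°: e+L cos θ3 = 0.2083;  S3 = (-0.1041, -0.1804, -0.0688)
eliminate P² terms by subtracting sphere 1 from 2 and 3
linear system: -0.6814x+0.3976y = 0.0008−0.0412z; -0.6601x+-0.3608y = -0.0039−-0.0755z
Cramer: x(z) = 0.0025-0.0299z;  y(z) = 0.0062-0.1548z
sphere 1 gives Az²+Bz+C=0 with A=1.0248, B=0.0735, C=-0.0275;  B²−4AC=0.1180;  roots -0.2035, 0.1317;  negative root z = -0.2035
x = 0.0085, y = 0.0377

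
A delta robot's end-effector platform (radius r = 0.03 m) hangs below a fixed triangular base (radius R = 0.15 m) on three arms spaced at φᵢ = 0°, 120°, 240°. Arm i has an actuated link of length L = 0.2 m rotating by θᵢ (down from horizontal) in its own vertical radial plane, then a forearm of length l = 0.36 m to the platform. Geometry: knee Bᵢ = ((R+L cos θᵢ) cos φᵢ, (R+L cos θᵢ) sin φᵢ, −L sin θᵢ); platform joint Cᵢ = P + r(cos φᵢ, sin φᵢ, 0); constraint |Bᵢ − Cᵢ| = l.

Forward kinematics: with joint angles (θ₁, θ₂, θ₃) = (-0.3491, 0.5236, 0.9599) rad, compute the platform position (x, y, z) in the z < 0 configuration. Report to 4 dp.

(0.1221, 0.0559, -0.2348)

arm 1 at φ=0.0°: ρ1 = 0.3079;  S1 = (0.3079, 0.0000, 0.0684)
φ2=120.0°: virtual centre (-0.1466, 0.2539, -0.1000), radius l
arm 3 at φ=240.0°: ρ3 = 0.2347;  S3 = (-0.1174, -0.2033, -0.1638)
subtract pairs → two planes through P
[-0.9091 0.5078 -0.3368]·P = -0.0035;  [-0.8506 -0.4065 -0.4645]·P = -0.0176
Cramer: x(z) = 0.0129-0.4651z;  y(z) = 0.0162-0.1694z
quadratic in z: (1.2450)z²+(0.1321)z+(-0.0376)=0, √Δ=0.4526 → z ∈ {-0.2348, 0.1287}; z = -0.2348 (taking z<0)
x = 0.1221, y = 0.0559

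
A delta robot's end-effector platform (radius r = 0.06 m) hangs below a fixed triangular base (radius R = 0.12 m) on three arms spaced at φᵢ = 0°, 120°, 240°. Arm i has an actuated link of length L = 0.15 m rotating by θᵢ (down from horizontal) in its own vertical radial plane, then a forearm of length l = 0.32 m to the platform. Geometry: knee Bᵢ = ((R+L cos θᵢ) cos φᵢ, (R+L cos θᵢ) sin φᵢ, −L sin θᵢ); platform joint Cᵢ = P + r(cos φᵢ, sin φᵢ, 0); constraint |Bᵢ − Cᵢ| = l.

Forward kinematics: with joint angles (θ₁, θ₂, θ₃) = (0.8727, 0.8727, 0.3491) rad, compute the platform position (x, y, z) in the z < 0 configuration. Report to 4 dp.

(-0.0448, -0.0776, -0.3513)

S1 = (0.1564·cos0.0°, 0.1564·sin0.0°, -0.1149) = (0.1564, 0.0000, -0.1149)
φ2=120.0°: virtual centre (-0.0782, 0.1355, -0.1149), radius l
S3 = (0.2010·cos240.0°, 0.2010·sin240.0°, -0.0513) = (-0.1005, -0.1740, -0.0513)
subtract pairs → two planes through P
linear system: -0.4692x+0.2709y = 0.0000−0.0000z; -0.5138x+-0.3481y = 0.0053−0.1272z
Cramer: x(z) = -0.0048+0.1139z;  y(z) = -0.0083+0.1973z
into |P−S₁|² = l²: 1.0519z² + 0.1898z + -0.0631 = 0;  Δ = 0.3017;  z = -0.3513 or 0.1709 → z<0 root = -0.3513
x = -0.0448, y = -0.0776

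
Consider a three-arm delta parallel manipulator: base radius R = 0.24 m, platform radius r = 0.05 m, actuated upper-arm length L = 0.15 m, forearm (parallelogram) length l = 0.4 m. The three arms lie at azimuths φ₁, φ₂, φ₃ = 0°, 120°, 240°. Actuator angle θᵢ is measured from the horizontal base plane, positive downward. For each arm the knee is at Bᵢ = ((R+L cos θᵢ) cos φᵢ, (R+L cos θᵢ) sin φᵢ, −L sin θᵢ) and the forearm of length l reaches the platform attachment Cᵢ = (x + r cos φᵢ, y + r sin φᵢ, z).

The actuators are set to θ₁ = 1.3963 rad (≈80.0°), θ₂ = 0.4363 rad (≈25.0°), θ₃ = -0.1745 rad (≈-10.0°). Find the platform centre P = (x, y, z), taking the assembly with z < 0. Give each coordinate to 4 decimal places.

(-0.1549, -0.0474, -0.2898)

centre 1 = (0.2160·cos0.0°, 0.2160·sin0.0°, -0.1477) = (0.2160, 0.0000, -0.1477)
φ2=120.0°: virtual centre (-0.1630, 0.2823, -0.0634), radius l
centre 3 = (0.3377·cos240.0°, 0.3377·sin240.0°, 0.0260) = (-0.1689, -0.2925, 0.0260)
subtract pairs → two planes through P
plane₁₂: -0.7580x+0.5646y+0.1687z = 0.0418
det = 0.8780;  x = -0.0576+0.3358z,  y = -0.0033+0.1522z
quadratic in z: (1.1359)z²+(0.1107)z+(-0.0633)=0, √Δ=0.5477 → z ∈ {-0.2898, 0.1923}; z = -0.2898 (taking z<0)
x = -0.1549, y = -0.0474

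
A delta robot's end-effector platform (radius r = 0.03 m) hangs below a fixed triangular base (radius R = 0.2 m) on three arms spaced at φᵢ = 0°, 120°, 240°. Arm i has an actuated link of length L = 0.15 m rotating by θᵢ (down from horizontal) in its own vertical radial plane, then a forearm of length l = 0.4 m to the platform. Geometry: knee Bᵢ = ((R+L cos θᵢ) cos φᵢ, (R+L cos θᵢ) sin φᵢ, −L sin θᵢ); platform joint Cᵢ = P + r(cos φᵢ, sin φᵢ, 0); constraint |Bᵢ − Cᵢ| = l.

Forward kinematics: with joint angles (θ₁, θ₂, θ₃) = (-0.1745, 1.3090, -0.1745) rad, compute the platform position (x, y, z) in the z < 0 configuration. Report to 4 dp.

φ1=0.0°: virtual centre (0.3177, 0.0000, 0.0260), radius l
φ2=120.0°: virtual centre (-0.1044, 0.1808, -0.1449), radius l
S3 = (0.3177·cos240.0°, 0.3177·sin240.0°, 0.0260) = (-0.1589, -0.2752, 0.0260)
|S₂|²−|S₁|² = -0.0370;  |S₃|²−|S₁|² = 0.0000
linear system: -0.8443x+0.3617y = -0.0370−-0.3419z; -0.9532x+-0.5503y = 0.0000−0.0000z
Cramer: x(z) = 0.0252-0.2324z;  y(z) = -0.0436+0.4026z
into |P−S₁|² = l²: 1.2161z² + 0.0488z + -0.0718 = 0;  Δ = 0.3518;  z = -0.2639 or 0.2238 → z<0 root = -0.2639
x = 0.0865, y = -0.1499

(0.0865, -0.1499, -0.2639)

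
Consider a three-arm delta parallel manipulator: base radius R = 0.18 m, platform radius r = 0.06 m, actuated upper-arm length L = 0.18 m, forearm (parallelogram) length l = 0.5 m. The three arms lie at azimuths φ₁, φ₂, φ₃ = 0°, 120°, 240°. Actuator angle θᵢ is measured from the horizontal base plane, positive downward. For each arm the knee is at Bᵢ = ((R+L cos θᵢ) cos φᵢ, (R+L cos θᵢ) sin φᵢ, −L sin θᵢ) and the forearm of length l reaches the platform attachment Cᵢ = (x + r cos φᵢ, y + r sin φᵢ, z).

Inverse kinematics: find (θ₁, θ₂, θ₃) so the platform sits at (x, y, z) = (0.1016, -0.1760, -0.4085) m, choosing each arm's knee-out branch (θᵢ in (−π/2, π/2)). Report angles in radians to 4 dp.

θ₁ = -0.0872, θ₂ = 0.9600, θ₃ = -0.0873

arm 1 (φ=0.0°): x'=0.1016, y'=-0.1760
  A cos θ + B sin θ = C:  0.0184·cos θ + -0.4085·sin θ = 0.0539
  √(A²+B²)=0.4089;  θ1 = -1.5258+1.4385 ≈ -0.0872
arm 2 (φ=120.0°): x'=-0.2032, y'=0.0000
  A cos θ + B sin θ = C:  0.3232·cos θ + -0.4085·sin θ = -0.1493
  θ2 = atan2(B,A) + arccos(C/0.5209) = 0.9600
rotate P by −φ3: (0.1016, 0.1760, -0.4085)
  e−x'=0.0184;  (l²−L²−(e−x')²−y'²−z²)/2L = 0.0539
  θ3 = atan2(B,A) + arccos(C/0.4089) = -0.0873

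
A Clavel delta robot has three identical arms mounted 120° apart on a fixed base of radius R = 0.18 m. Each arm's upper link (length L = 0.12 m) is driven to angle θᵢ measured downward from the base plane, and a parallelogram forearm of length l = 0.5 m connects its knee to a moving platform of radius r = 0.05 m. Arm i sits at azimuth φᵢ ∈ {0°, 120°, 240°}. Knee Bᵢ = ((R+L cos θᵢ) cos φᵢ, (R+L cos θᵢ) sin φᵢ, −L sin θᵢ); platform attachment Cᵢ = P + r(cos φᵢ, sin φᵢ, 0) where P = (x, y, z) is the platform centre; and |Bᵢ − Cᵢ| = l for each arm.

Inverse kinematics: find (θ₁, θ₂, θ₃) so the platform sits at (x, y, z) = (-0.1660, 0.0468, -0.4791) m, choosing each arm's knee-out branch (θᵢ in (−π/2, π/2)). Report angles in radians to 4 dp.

arm 1 (φ=0.0°): x'=-0.1660, y'=0.0468
  e−x'=0.2960;  (l²−L²−(e−x')²−y'²−z²)/2L = -0.3489
  θ1 = atan2(B,A) + arccos(C/0.5632) = 1.2216
φ2=120.0° → target in arm frame (0.1235, 0.1204)
  A cos θ + B sin θ = C:  0.0065·cos θ + -0.4791·sin θ = -0.0353
  √(A²+B²)=0.4791;  θ2 = -1.5573+1.6445 ≈ 0.0872
φ3=240.0° → target in arm frame (0.0425, -0.1672)
  A cos θ + B sin θ = C:  0.0875·cos θ + -0.4791·sin θ = -0.1231
  γ=atan2(-0.4791,0.0875)=-1.3901;  ψ=arccos(-0.2527)=1.8263;  θ3=γ+ψ≈0.4362

θ₁ = 1.2216, θ₂ = 0.0872, θ₃ = 0.4362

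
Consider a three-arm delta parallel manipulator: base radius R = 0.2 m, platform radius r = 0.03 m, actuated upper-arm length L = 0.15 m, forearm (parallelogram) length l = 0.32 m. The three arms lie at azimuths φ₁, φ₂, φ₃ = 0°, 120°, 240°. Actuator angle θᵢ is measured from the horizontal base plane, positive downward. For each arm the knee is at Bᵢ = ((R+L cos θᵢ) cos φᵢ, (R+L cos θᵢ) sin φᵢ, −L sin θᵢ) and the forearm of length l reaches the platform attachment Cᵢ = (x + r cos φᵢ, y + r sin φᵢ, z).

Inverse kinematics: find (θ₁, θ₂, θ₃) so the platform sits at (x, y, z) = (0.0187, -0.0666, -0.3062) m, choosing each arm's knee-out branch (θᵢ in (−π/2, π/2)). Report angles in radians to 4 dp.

θ₁ = 0.8726, θ₂ = 1.3091, θ₃ = 0.6984

rotate P by −φ1: (0.0187, -0.0666, -0.3062)
  A=0.1513, B=-0.3062, C=(l²−L²−A²−y'²−z²)/(2L)=-0.1373
  √(A²+B²)=0.3415;  θ1 = -1.1119+1.9845 ≈ 0.8726
φ2=120.0° → target in arm frame (-0.0670, 0.0171)
  e−x'=0.2370;  (l²−L²−(e−x')²−y'²−z²)/2L = -0.2344
  √(A²+B²)=0.3872;  θ2 = -0.9121+2.2211 ≈ 1.3091
φ3=240.0° → target in arm frame (0.0483, 0.0495)
  A=0.1217, B=-0.3062, C=(l²−L²−A²−y'²−z²)/(2L)=-0.1037
  θ3 = atan2(B,A) + arccos(C/0.3295) = 0.6984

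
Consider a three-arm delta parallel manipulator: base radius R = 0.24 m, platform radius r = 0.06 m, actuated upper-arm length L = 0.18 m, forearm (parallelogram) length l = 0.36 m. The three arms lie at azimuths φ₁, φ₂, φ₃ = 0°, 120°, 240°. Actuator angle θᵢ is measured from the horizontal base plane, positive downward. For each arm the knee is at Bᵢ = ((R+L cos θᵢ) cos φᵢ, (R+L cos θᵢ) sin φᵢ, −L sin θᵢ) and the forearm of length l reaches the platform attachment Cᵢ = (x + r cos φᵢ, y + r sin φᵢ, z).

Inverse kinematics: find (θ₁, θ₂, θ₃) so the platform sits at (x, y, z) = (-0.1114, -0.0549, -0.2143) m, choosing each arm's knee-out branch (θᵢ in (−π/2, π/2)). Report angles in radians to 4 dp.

rotate P by −φ1: (-0.1114, -0.0549, -0.2143)
  e−x'=0.2914;  (l²−L²−(e−x')²−y'²−z²)/2L = -0.1018
  γ=atan2(-0.2143,0.2914)=-0.6341;  ψ=arccos(-0.2815)=1.8561;  θ1=γ+ψ≈1.2220
rotate P by −φ2: (0.0082, 0.1239, -0.2143)
  A cos θ + B sin θ = C:  0.1718·cos θ + -0.2143·sin θ = 0.0177
  √(A²+B²)=0.2747;  θ2 = -0.8949+1.5062 ≈ 0.6113
rotate P by −φ3: (0.1032, -0.0690, -0.2143)
  A cos θ + B sin θ = C:  0.0768·cos θ + -0.2143·sin θ = 0.1128
  γ=atan2(-0.2143,0.0768)=-1.2269;  ψ=arccos(0.4957)=1.0522;  θ3=γ+ψ≈-0.1747

θ₁ = 1.2220, θ₂ = 0.6113, θ₃ = -0.1747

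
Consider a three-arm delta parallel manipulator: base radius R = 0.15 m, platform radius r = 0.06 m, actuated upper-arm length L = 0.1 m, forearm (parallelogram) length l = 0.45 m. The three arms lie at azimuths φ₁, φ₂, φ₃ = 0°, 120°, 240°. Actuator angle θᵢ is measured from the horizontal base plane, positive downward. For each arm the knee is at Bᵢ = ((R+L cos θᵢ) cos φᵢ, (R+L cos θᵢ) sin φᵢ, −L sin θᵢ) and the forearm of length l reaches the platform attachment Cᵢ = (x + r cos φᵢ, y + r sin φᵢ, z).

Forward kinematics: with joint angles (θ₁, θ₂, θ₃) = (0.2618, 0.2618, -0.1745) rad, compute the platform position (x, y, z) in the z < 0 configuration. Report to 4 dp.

(-0.0322, -0.0557, -0.4152)

arm 1 at φ=0.0°: (R−r)+L cos θ1 = 0.1866;  S1 = (0.1866, 0.0000, -0.0259)
φ2=120.0°: virtual centre (-0.0933, 0.1616, -0.0259), radius l
φ3=240.0°: virtual centre (-0.0942, -0.1632, 0.0174), radius l
eliminate P² terms by subtracting sphere 1 from 2 and 3
[-0.5598 0.3232 0.0000]·P = 0.0000;  [-0.5617 -0.3265 0.0865]·P = 0.0003
Cramer: x(z) = -0.0003+0.0767z;  y(z) = -0.0005+0.1329z
sphere 1 gives Az²+Bz+C=0 with A=1.0236, B=0.0229, C=-0.1669;  B²−4AC=0.6839;  roots -0.4152, 0.3928;  negative root z = -0.4152
x = -0.0322, y = -0.0557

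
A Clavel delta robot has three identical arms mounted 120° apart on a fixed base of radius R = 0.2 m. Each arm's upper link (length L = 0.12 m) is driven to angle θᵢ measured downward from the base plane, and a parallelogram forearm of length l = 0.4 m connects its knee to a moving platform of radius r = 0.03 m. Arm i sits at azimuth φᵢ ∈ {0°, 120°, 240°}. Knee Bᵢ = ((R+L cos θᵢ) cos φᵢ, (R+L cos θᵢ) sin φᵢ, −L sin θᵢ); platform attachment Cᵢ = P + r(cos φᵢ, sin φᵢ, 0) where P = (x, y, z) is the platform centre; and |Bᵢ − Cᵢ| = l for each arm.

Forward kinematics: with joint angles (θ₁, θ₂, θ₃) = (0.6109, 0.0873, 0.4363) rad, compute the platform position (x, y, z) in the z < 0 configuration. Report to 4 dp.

(-0.0366, 0.0300, -0.3260)

φ1=0.0°: virtual centre (0.2683, 0.0000, -0.0688), radius l
S2 = (0.2895·cos120.0°, 0.2895·sin120.0°, -0.0105) = (-0.1448, 0.2508, -0.0105)
φ3=240.0°: virtual centre (-0.1394, -0.2414, -0.0507), radius l
subtract pairs → two planes through P
linear system: -0.8261x+0.5015y = 0.0072−0.1167z; -0.8154x+-0.4828y = 0.0036−0.0362z
Cramer: x(z) = -0.0065+0.0923z;  y(z) = 0.0037-0.0808z
quadratic in z: (1.0150)z²+(0.0864)z+(-0.0797)=0, √Δ=0.5754 → z ∈ {-0.3260, 0.2409}; z = -0.3260 (taking z<0)
x = -0.0366, y = 0.0300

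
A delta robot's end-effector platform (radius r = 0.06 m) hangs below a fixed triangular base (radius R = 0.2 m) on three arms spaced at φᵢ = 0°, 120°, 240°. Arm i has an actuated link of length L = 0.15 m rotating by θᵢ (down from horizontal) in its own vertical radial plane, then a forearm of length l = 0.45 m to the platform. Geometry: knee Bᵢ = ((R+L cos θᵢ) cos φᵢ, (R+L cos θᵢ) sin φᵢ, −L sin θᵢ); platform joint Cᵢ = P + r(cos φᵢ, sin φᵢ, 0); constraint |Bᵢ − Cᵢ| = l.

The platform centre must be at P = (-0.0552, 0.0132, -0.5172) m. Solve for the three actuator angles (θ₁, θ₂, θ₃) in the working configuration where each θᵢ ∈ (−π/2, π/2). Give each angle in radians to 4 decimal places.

θ₁ = 1.2217, θ₂ = 0.8727, θ₃ = 0.9599

rotate P by −φ1: (-0.0552, 0.0132, -0.5172)
  e−x'=0.1952;  (l²−L²−(e−x')²−y'²−z²)/2L = -0.4192
  γ=atan2(-0.5172,0.1952)=-1.2099;  ψ=arccos(-0.7584)=2.4316;  θ1=γ+ψ≈1.2217
rotate P by −φ2: (0.0390, 0.0412, -0.5172)
  A cos θ + B sin θ = C:  0.1010·cos θ + -0.5172·sin θ = -0.3313
  √(A²+B²)=0.5270;  θ2 = -1.3780+2.2507 ≈ 0.8727
rotate P by −φ3: (0.0162, -0.0544, -0.5172)
  A=0.1238, B=-0.5172, C=(l²−L²−A²−y'²−z²)/(2L)=-0.3526
  √(A²+B²)=0.5318;  θ3 = -1.3358+2.2957 ≈ 0.9599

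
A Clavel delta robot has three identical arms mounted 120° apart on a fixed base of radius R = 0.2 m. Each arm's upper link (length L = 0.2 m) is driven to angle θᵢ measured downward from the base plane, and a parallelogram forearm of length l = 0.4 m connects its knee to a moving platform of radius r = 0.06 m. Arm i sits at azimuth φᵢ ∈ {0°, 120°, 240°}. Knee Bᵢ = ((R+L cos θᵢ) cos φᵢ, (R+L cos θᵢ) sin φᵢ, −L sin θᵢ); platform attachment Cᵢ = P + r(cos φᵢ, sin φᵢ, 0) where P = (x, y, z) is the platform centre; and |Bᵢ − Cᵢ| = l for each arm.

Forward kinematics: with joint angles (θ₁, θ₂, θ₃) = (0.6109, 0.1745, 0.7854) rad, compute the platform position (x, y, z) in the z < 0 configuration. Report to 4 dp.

(-0.0171, 0.0812, -0.3392)

S1 = (0.3038·cos0.0°, 0.3038·sin0.0°, -0.1147) = (0.3038, 0.0000, -0.1147)
S2 = (0.3370·cos120.0°, 0.3370·sin120.0°, -0.0347) = (-0.1685, 0.2918, -0.0347)
arm 3 at φ=240.0°: ρ3 = 0.2814;  S3 = (-0.1407, -0.2437, -0.1414)
|S₂|²−|S₁|² = 0.0093;  |S₃|²−|S₁|² = -0.0063
linear system: -0.9446x+0.5836y = 0.0093−0.1600z; -0.8891x+-0.4874y = -0.0063−-0.0534z
Cramer: x(z) = -0.0009+0.0478z;  y(z) = 0.0145-0.1968z
quadratic in z: (1.0410)z²+(0.1946)z+(-0.0538)=0, √Δ=0.5117 → z ∈ {-0.3392, 0.1523}; z = -0.3392 (taking z<0)
x = -0.0171, y = 0.0812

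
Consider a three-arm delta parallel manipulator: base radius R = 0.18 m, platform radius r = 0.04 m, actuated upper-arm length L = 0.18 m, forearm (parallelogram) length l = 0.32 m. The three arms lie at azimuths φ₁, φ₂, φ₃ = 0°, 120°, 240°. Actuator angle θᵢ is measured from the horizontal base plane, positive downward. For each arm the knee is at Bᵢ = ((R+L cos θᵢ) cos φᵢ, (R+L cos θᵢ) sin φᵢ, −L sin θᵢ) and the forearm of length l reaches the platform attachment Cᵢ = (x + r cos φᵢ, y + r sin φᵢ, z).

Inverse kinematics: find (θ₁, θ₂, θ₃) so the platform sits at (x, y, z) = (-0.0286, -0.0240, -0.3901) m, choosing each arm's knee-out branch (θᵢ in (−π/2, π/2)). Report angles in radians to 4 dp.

rotate P by −φ1: (-0.0286, -0.0240, -0.3901)
  A=0.1686, B=-0.3901, C=(l²−L²−A²−y'²−z²)/(2L)=-0.3088
  θ1 = atan2(B,A) + arccos(C/0.4250) = 1.2215
arm 2 (φ=120.0°): x'=-0.0065, y'=0.0368
  A cos θ + B sin θ = C:  0.1465·cos θ + -0.3901·sin θ = -0.2916
  √(A²+B²)=0.4167;  θ2 = -1.2116+2.3460 ≈ 1.1344
φ3=240.0° → target in arm frame (0.0351, -0.0128)
  A cos θ + B sin θ = C:  0.1049·cos θ + -0.3901·sin θ = -0.2593
  θ3 = atan2(B,A) + arccos(C/0.4040) = 0.9597

θ₁ = 1.2215, θ₂ = 1.1344, θ₃ = 0.9597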